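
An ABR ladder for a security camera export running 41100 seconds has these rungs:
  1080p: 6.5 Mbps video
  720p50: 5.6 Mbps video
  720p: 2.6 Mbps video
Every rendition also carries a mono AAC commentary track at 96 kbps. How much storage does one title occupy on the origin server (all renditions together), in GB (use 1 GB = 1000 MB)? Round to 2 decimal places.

Audio: 96 kbps = 0.096 Mbps.
Sum of rendition bitrates: (6.5+0.096) + (5.6+0.096) + (2.6+0.096) = 14.988 Mbps.
× 41100 s = 616,007 Mb = 77,001 MB = 77.00 GB.

77.00 GB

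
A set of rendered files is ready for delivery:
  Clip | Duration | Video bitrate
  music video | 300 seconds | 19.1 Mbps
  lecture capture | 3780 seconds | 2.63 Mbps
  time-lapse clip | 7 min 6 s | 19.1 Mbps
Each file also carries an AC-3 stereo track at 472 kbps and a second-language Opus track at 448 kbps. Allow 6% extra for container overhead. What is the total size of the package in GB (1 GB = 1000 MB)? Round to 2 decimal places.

3.70 GB

Audio total: 472 + 448 = 920 kbps = 0.920 Mbps.
music video: 20.020 Mbps × 300 s × 1.06 = 6366.4 Mb
lecture capture: 3.550 Mbps × 3780 s × 1.06 = 14224.1 Mb
time-lapse clip: 20.020 Mbps × 426 s × 1.06 = 9040.2 Mb
Total: 29630.7 Mb = 3703.8 MB.
= 3.704 GB.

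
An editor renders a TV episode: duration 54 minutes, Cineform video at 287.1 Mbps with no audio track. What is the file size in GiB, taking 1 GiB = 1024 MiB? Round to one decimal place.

108.3 GiB

54 min = 3240 s
Total bitrate: 287.1 Mbps.
Stream data: 287.100 Mbps × 3240 s = 930204.0 Mb.
930,204 Mb = 116,275,500,000 bytes ÷ 1,073,741,824 = 108.3 GiB.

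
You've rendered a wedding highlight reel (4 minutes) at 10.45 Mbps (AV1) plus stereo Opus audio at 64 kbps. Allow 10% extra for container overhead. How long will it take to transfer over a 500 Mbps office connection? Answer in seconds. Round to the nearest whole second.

4 min = 240 s
Audio: 64 kbps = 0.064 Mbps.
Total bitrate: 10.514 Mbps.
File: 10.514 Mbps × 240 s = 2523.4 Mb.
With 10% container overhead: ×1.10. → 2775.7 Mb.
At 500 Mbps: 2775.7 / 500 = 5.6 s ≈ 5.55 seconds.

6 seconds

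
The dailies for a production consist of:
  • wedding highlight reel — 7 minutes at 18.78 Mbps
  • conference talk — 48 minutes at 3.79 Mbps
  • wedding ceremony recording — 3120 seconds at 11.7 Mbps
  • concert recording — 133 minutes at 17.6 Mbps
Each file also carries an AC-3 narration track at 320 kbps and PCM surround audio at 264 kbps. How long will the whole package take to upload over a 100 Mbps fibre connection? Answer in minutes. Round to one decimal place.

34.0 minutes

Audio total: 320 + 264 = 584 kbps = 0.584 Mbps.
wedding highlight reel: 19.364 Mbps × 420 s = 8132.9 Mb
conference talk: 4.374 Mbps × 2880 s = 12597.1 Mb
wedding ceremony recording: 12.284 Mbps × 3120 s = 38326.1 Mb
concert recording: 18.184 Mbps × 7980 s = 145108.3 Mb
Total: 204164.4 Mb = 25520.5 MB.
At 100 Mbps: 204164.4 / 100 = 2042 s ≈ 34 minutes.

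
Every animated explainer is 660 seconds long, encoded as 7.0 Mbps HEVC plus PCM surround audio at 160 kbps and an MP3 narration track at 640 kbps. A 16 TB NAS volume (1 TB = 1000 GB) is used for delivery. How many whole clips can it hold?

24864

Audio total: 160 + 640 = 800 kbps = 0.800 Mbps.
Total bitrate: 7.800 Mbps.
Per item: 7.800 Mbps × 660 s = 5,148 Mb = 643.5 MB.
Capacity: 16 TB = 128,000,000 Mb; 24864.02 items → 24864 complete.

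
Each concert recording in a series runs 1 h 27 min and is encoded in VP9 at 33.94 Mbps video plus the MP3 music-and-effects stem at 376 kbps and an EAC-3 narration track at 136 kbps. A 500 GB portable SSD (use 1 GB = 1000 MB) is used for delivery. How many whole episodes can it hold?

22

1 h 27 min = 87 min = 5220 s
Audio total: 376 + 136 = 512 kbps = 0.512 Mbps.
Total bitrate: 34.452 Mbps.
Per item: 34.452 Mbps × 5220 s = 179,839 Mb = 22,480 MB.
Capacity: 500 GB = 4,000,000 Mb; 22.24 items → 22 complete.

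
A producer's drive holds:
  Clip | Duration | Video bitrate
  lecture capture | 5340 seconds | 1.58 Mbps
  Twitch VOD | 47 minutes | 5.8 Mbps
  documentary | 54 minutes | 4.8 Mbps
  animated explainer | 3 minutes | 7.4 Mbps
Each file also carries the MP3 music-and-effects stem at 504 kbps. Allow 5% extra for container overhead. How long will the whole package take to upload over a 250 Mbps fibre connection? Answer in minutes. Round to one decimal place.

3.3 minutes

Audio: 504 kbps = 0.504 Mbps.
lecture capture: 2.084 Mbps × 5340 s × 1.05 = 11685.0 Mb
Twitch VOD: 6.304 Mbps × 2820 s × 1.05 = 18666.1 Mb
documentary: 5.304 Mbps × 3240 s × 1.05 = 18044.2 Mb
animated explainer: 7.904 Mbps × 180 s × 1.05 = 1493.9 Mb
Total: 49889.2 Mb = 6236.1 MB.
At 250 Mbps: 49889.2 / 250 = 200 s ≈ 3.33 minutes.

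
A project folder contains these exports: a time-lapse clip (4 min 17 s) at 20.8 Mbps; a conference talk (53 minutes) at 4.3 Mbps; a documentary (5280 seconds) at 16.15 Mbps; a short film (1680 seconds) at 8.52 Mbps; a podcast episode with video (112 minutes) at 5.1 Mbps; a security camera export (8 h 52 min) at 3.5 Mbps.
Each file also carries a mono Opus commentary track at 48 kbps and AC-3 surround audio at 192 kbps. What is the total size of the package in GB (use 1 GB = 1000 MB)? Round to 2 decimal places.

Audio total: 48 + 192 = 240 kbps = 0.240 Mbps.
time-lapse clip: 21.040 Mbps × 257 s = 5407.3 Mb
conference talk: 4.540 Mbps × 3180 s = 14437.2 Mb
documentary: 16.390 Mbps × 5280 s = 86539.2 Mb
short film: 8.760 Mbps × 1680 s = 14716.8 Mb
podcast episode with video: 5.340 Mbps × 6720 s = 35884.8 Mb
security camera export: 3.740 Mbps × 31920 s = 119380.8 Mb
Total: 276366.1 Mb = 34545.8 MB.
= 34.55 GB.

34.55 GB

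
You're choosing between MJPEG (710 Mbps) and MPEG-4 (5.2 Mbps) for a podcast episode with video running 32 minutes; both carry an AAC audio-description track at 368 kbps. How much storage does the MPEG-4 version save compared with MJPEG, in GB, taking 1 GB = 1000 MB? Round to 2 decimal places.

32 min = 1920 s
Audio: 368 kbps = 0.368 Mbps.
MJPEG: 710.368 Mbps × 1920 s = 1363906.6 Mb = 170.488 GB.
MPEG-4: 5.568 Mbps × 1920 s = 10690.6 Mb = 1.336 GB.
Saving: 170.488 − 1.336 = 169.152 GB.

169.15 GB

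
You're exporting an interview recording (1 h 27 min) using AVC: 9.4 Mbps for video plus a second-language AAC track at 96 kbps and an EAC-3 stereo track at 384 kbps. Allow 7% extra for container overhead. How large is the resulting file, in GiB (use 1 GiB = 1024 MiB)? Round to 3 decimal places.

1 h 27 min = 87 min = 5220 s
Audio total: 96 + 384 = 480 kbps = 0.480 Mbps.
Total bitrate: 9.4 + 0.480 = 9.880 Mbps.
Stream data: 9.880 Mbps × 5220 s = 51573.6 Mb.
With 7% container overhead: ×1.07.
55,184 Mb = 6,897,969,000 bytes ÷ 1,073,741,824 = 6.424 GiB.

6.424 GiB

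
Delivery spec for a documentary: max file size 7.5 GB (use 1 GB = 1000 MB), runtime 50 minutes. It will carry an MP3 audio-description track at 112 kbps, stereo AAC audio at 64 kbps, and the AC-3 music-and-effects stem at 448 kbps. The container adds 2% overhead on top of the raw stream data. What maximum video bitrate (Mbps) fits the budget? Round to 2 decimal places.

Budget: 7.5 GB = 60000.0 Mb.
Stream payload after overhead: 60000.0 / 1.02 = 58823.5 Mb.
50 min = 3000 s
Total bitrate budget: 58823.5 Mb / 3000 s = 19.608 Mbps.
Audio total: 112 + 64 + 448 = 624 kbps = 0.624 Mbps.
Video: 19.608 − 0.624 = 18.984 Mbps.

18.98 Mbps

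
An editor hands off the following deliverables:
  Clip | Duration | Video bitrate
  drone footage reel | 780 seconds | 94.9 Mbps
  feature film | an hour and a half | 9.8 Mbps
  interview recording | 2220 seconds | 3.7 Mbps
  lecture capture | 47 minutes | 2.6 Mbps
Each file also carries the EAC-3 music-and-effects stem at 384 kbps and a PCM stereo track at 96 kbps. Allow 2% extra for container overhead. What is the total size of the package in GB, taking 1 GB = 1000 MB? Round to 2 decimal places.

Audio total: 384 + 96 = 480 kbps = 0.480 Mbps.
drone footage reel: 95.380 Mbps × 780 s × 1.02 = 75884.3 Mb
feature film: 10.280 Mbps × 5400 s × 1.02 = 56622.2 Mb
interview recording: 4.180 Mbps × 2220 s × 1.02 = 9465.2 Mb
lecture capture: 3.080 Mbps × 2820 s × 1.02 = 8859.3 Mb
Total: 150831.1 Mb = 18853.9 MB.
= 18.85 GB.

18.85 GB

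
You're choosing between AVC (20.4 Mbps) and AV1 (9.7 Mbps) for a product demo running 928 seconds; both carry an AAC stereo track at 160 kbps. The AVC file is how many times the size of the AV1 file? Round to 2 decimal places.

2.09

Audio: 160 kbps = 0.160 Mbps.
AVC: 20.560 Mbps × 928 s = 19079.7 Mb = 2.221 GiB.
AV1: 9.860 Mbps × 928 s = 9150.1 Mb = 1.065 GiB.
Ratio: 2.221 / 1.065 = 2.085.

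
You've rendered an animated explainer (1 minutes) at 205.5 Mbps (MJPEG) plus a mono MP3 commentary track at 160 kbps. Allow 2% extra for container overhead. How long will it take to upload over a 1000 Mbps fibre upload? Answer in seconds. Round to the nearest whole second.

13 seconds

Audio: 160 kbps = 0.160 Mbps.
Total bitrate: 205.660 Mbps.
File: 205.660 Mbps × 60 s = 12339.6 Mb.
With 2% container overhead: ×1.02. → 12586.4 Mb.
At 1000 Mbps: 12586.4 / 1000 = 12.6 s ≈ 12.6 seconds.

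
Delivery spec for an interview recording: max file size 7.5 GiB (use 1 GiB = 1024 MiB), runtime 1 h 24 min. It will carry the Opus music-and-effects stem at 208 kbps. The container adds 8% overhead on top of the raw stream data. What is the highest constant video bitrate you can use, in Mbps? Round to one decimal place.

Budget: 7.5 GiB = 64424.5 Mb.
Stream payload after overhead: 64424.5 / 1.08 = 59652.3 Mb.
1 h 24 min = 84 min = 5040 s
Total bitrate budget: 59652.3 Mb / 5040 s = 11.836 Mbps.
Audio: 208 kbps = 0.208 Mbps.
Video: 11.836 − 0.208 = 11.628 Mbps.

11.6 Mbps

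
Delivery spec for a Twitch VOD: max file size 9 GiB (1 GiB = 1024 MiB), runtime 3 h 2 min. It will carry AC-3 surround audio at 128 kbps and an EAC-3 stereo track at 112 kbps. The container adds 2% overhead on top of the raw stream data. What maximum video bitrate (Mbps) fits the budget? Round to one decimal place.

6.7 Mbps

Budget: 9 GiB = 77309.4 Mb.
Stream payload after overhead: 77309.4 / 1.02 = 75793.5 Mb.
3 h 2 min = 182 min = 10920 s
Total bitrate budget: 75793.5 Mb / 10920 s = 6.941 Mbps.
Audio total: 128 + 112 = 240 kbps = 0.240 Mbps.
Video: 6.941 − 0.240 = 6.701 Mbps.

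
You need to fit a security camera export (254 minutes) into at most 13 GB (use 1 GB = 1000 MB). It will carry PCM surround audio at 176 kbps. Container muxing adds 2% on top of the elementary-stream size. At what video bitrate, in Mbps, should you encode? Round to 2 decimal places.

Budget: 13 GB = 104000.0 Mb.
Stream payload after overhead: 104000.0 / 1.02 = 101960.8 Mb.
254 min = 15240 s
Total bitrate budget: 101960.8 Mb / 15240 s = 6.690 Mbps.
Audio: 176 kbps = 0.176 Mbps.
Video: 6.690 − 0.176 = 6.514 Mbps.

6.51 Mbps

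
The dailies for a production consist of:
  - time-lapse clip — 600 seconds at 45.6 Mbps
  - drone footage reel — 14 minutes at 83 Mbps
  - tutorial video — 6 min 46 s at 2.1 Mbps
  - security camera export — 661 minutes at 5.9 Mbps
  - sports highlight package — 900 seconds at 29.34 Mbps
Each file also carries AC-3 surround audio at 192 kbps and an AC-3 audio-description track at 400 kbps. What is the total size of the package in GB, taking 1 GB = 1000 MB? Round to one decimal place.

Audio total: 192 + 400 = 592 kbps = 0.592 Mbps.
time-lapse clip: 46.192 Mbps × 600 s = 27715.2 Mb
drone footage reel: 83.592 Mbps × 840 s = 70217.3 Mb
tutorial video: 2.692 Mbps × 406 s = 1093.0 Mb
security camera export: 6.492 Mbps × 39660 s = 257472.7 Mb
sports highlight package: 29.932 Mbps × 900 s = 26938.8 Mb
Total: 383437.0 Mb = 47929.6 MB.
= 47.93 GB.

47.9 GB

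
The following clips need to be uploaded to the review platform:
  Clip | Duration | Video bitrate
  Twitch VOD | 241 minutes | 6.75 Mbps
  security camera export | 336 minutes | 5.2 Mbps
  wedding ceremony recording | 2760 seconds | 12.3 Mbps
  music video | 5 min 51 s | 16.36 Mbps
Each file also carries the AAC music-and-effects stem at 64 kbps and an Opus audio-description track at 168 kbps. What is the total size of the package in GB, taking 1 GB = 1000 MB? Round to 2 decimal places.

31.36 GB

Audio total: 64 + 168 = 232 kbps = 0.232 Mbps.
Twitch VOD: 6.982 Mbps × 14460 s = 100959.7 Mb
security camera export: 5.432 Mbps × 20160 s = 109509.1 Mb
wedding ceremony recording: 12.532 Mbps × 2760 s = 34588.3 Mb
music video: 16.592 Mbps × 351 s = 5823.8 Mb
Total: 250881.0 Mb = 31360.1 MB.
= 31.36 GB.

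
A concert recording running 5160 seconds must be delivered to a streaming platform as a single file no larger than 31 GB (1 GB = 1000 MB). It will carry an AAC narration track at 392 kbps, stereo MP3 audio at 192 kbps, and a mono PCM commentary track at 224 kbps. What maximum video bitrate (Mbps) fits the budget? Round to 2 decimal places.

Budget: 31 GB = 248000.0 Mb.
Total bitrate budget: 248000.0 Mb / 5160 s = 48.062 Mbps.
Audio total: 392 + 192 + 224 = 808 kbps = 0.808 Mbps.
Video: 48.062 − 0.808 = 47.254 Mbps.

47.25 Mbps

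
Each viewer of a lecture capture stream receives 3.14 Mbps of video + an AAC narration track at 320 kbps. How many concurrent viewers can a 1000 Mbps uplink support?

Audio: 320 kbps = 0.320 Mbps.
Per-viewer media rate: 3.460 Mbps.
1000 Mbps = 1,000 Mbps; 1,000 / 3.460 = 289.02 → 289 viewers.

289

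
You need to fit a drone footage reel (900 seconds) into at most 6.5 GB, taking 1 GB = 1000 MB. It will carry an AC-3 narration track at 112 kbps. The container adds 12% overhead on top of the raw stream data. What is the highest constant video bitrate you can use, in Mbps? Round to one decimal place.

51.5 Mbps

Budget: 6.5 GB = 52000.0 Mb.
Stream payload after overhead: 52000.0 / 1.12 = 46428.6 Mb.
Total bitrate budget: 46428.6 Mb / 900 s = 51.587 Mbps.
Audio: 112 kbps = 0.112 Mbps.
Video: 51.587 − 0.112 = 51.475 Mbps.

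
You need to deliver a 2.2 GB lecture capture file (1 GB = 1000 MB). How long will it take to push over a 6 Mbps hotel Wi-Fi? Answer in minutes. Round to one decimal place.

48.9 minutes

File: 2.2 GB = 17600.0 Mb.
At 6 Mbps: 17600.0 / 6 = 2933.3 s ≈ 48.9 minutes.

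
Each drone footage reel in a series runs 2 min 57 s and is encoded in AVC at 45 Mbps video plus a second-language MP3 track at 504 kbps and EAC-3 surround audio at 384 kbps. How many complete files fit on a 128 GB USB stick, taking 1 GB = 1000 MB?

126

2 min 57 s = 177 s
Audio total: 504 + 384 = 888 kbps = 0.888 Mbps.
Total bitrate: 45.888 Mbps.
Per item: 45.888 Mbps × 177 s = 8,122 Mb = 1,015 MB.
Capacity: 128 GB = 1,024,000 Mb; 126.07 items → 126 complete.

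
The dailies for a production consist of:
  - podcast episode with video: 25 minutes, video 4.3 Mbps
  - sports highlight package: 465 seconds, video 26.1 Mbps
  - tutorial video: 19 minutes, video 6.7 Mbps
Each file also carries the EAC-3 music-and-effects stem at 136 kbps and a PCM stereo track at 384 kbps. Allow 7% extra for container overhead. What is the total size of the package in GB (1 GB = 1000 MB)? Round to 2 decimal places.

3.72 GB

Audio total: 136 + 384 = 520 kbps = 0.520 Mbps.
podcast episode with video: 4.820 Mbps × 1500 s × 1.07 = 7736.1 Mb
sports highlight package: 26.620 Mbps × 465 s × 1.07 = 13244.8 Mb
tutorial video: 7.220 Mbps × 1140 s × 1.07 = 8807.0 Mb
Total: 29787.8 Mb = 3723.5 MB.
= 3.723 GB.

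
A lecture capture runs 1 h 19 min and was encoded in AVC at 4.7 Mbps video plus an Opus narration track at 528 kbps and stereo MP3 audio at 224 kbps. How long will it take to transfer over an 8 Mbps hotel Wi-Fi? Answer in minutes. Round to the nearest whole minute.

54 minutes

1 h 19 min = 79 min = 4740 s
Audio total: 528 + 224 = 752 kbps = 0.752 Mbps.
Total bitrate: 5.452 Mbps.
File: 5.452 Mbps × 4740 s = 25842.5 Mb.
At 8 Mbps: 25842.5 / 8 = 3230.3 s ≈ 53.8 minutes.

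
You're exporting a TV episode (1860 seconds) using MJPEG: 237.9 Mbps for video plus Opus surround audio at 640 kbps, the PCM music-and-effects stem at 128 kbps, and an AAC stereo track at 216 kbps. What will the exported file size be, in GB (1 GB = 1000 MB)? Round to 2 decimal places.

55.54 GB

Audio total: 640 + 128 + 216 = 984 kbps = 0.984 Mbps.
Total bitrate: 237.9 + 0.984 = 238.884 Mbps.
Stream data: 238.884 Mbps × 1860 s = 444324.2 Mb.
444,324 Mb ÷ 8 = 55,541 MB → 55.54 GB.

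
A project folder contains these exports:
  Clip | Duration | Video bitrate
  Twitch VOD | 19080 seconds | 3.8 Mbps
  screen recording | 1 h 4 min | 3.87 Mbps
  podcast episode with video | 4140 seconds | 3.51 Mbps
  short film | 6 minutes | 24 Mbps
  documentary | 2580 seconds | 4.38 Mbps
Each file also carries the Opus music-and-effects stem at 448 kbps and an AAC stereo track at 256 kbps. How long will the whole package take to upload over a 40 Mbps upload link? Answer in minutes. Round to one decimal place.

Audio total: 448 + 256 = 704 kbps = 0.704 Mbps.
Twitch VOD: 4.504 Mbps × 19080 s = 85936.3 Mb
screen recording: 4.574 Mbps × 3840 s = 17564.2 Mb
podcast episode with video: 4.214 Mbps × 4140 s = 17446.0 Mb
short film: 24.704 Mbps × 360 s = 8893.4 Mb
documentary: 5.084 Mbps × 2580 s = 13116.7 Mb
Total: 142956.6 Mb = 17869.6 MB.
At 40 Mbps: 142956.6 / 40 = 3574 s ≈ 59.6 minutes.

59.6 minutes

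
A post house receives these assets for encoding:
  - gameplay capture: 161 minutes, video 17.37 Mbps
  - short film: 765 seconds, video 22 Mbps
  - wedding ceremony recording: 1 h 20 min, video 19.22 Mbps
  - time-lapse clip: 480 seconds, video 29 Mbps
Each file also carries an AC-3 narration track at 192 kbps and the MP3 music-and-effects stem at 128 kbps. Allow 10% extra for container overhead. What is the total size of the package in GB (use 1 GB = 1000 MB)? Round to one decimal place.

40.7 GB

Audio total: 192 + 128 = 320 kbps = 0.320 Mbps.
gameplay capture: 17.690 Mbps × 9660 s × 1.10 = 187973.9 Mb
short film: 22.320 Mbps × 765 s × 1.10 = 18782.3 Mb
wedding ceremony recording: 19.540 Mbps × 4800 s × 1.10 = 103171.2 Mb
time-lapse clip: 29.320 Mbps × 480 s × 1.10 = 15481.0 Mb
Total: 325408.4 Mb = 40676.0 MB.
= 40.68 GB.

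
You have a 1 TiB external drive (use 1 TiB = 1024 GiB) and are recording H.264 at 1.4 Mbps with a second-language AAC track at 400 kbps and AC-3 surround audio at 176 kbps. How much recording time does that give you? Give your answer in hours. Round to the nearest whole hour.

Audio total: 400 + 176 = 576 kbps = 0.576 Mbps.
Total bitrate: 1.4 + 0.576 = 1.976 Mbps.
Capacity: 1 TiB = 8,796,093 Mb.
Recording time: 8,796,093 / 1.976 = 4,451,464 s ≈ 1,237 hours.

1237 hours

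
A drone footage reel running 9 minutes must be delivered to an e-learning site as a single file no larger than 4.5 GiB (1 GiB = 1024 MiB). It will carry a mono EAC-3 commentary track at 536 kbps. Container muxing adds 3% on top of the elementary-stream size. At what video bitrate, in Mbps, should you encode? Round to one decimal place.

Budget: 4.5 GiB = 38654.7 Mb.
Stream payload after overhead: 38654.7 / 1.03 = 37528.8 Mb.
9 min = 540 s
Total bitrate budget: 37528.8 Mb / 540 s = 69.498 Mbps.
Audio: 536 kbps = 0.536 Mbps.
Video: 69.498 − 0.536 = 68.962 Mbps.

69.0 Mbps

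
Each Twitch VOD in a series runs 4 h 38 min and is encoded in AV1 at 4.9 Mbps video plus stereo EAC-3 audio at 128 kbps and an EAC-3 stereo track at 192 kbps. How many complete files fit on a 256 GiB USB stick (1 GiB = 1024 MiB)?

25

4 h 38 min = 278 min = 16680 s
Audio total: 128 + 192 = 320 kbps = 0.320 Mbps.
Total bitrate: 5.220 Mbps.
Per item: 5.220 Mbps × 16680 s = 87,070 Mb = 10,884 MB.
Capacity: 256 GiB = 2,199,023 Mb; 25.26 items → 25 complete.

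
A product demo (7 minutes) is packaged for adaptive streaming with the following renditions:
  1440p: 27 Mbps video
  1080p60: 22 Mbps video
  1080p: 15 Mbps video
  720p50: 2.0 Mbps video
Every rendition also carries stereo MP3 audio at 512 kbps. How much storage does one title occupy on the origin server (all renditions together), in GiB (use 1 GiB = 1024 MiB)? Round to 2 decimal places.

3.33 GiB

7 min = 420 s
Audio: 512 kbps = 0.512 Mbps.
Sum of rendition bitrates: (27+0.512) + (22+0.512) + (15+0.512) + (2.0+0.512) = 68.048 Mbps.
× 420 s = 28,580 Mb = 3,573 MB = 3.327 GiB.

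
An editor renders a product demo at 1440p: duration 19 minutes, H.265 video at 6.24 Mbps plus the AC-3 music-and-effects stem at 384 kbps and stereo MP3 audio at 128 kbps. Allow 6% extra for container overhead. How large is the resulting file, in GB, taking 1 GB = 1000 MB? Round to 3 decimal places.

1.020 GB

19 min = 1140 s
Audio total: 384 + 128 = 512 kbps = 0.512 Mbps.
Total bitrate: 6.24 + 0.512 = 6.752 Mbps.
Stream data: 6.752 Mbps × 1140 s = 7697.3 Mb.
With 6% container overhead: ×1.06.
8,159 Mb ÷ 8 = 1,020 MB → 1.020 GB.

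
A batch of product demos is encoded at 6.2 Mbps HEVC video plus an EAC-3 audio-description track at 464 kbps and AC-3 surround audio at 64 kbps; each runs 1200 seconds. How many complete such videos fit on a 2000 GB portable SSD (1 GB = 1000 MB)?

1981

Audio total: 464 + 64 = 528 kbps = 0.528 Mbps.
Total bitrate: 6.728 Mbps.
Per item: 6.728 Mbps × 1200 s = 8,074 Mb = 1,009 MB.
Capacity: 2000 GB = 16,000,000 Mb; 1981.77 items → 1981 complete.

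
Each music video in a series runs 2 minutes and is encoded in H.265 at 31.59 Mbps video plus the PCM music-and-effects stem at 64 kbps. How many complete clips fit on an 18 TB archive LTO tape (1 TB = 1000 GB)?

37909

2 min = 120 s
Audio: 64 kbps = 0.064 Mbps.
Total bitrate: 31.654 Mbps.
Per item: 31.654 Mbps × 120 s = 3,798 Mb = 474.8 MB.
Capacity: 18 TB = 144,000,000 Mb; 37909.90 items → 37909 complete.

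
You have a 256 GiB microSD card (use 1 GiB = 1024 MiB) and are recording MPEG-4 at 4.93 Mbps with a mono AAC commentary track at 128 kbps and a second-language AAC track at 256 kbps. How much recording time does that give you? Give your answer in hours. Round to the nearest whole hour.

115 hours

Audio total: 128 + 256 = 384 kbps = 0.384 Mbps.
Total bitrate: 4.93 + 0.384 = 5.314 Mbps.
Capacity: 256 GiB = 2,199,023 Mb.
Recording time: 2,199,023 / 5.314 = 413,817 s ≈ 115 hours.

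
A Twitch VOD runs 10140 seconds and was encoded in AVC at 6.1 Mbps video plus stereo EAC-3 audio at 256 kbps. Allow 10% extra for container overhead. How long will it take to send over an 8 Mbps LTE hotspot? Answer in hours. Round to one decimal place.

2.5 hours

Audio: 256 kbps = 0.256 Mbps.
Total bitrate: 6.356 Mbps.
File: 6.356 Mbps × 10140 s = 64449.8 Mb.
With 10% container overhead: ×1.10. → 70894.8 Mb.
At 8 Mbps: 70894.8 / 8 = 8861.9 s ≈ 2.46 hours.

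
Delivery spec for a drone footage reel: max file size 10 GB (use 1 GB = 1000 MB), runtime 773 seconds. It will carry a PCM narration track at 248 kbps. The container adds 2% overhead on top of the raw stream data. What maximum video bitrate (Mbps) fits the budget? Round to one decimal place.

101.2 Mbps

Budget: 10 GB = 80000.0 Mb.
Stream payload after overhead: 80000.0 / 1.02 = 78431.4 Mb.
Total bitrate budget: 78431.4 Mb / 773 s = 101.464 Mbps.
Audio: 248 kbps = 0.248 Mbps.
Video: 101.464 − 0.248 = 101.216 Mbps.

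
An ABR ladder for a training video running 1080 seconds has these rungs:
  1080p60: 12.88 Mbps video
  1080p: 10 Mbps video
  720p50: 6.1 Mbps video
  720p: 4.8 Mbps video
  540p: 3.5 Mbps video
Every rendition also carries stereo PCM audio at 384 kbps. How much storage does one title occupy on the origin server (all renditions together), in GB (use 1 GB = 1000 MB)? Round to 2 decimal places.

Audio: 384 kbps = 0.384 Mbps.
Sum of rendition bitrates: (12.88+0.384) + (10+0.384) + (6.1+0.384) + (4.8+0.384) + (3.5+0.384) = 39.200 Mbps.
× 1080 s = 42,336 Mb = 5,292 MB = 5.292 GB.

5.29 GB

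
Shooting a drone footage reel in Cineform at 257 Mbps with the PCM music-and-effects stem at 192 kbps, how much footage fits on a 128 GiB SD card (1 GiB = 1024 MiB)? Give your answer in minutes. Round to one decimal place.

Audio: 192 kbps = 0.192 Mbps.
Total bitrate: 257 + 0.192 = 257.192 Mbps.
Capacity: 128 GiB = 1,099,512 Mb.
Recording time: 1,099,512 / 257.192 = 4,275 s ≈ 71.3 minutes.

71.3 minutes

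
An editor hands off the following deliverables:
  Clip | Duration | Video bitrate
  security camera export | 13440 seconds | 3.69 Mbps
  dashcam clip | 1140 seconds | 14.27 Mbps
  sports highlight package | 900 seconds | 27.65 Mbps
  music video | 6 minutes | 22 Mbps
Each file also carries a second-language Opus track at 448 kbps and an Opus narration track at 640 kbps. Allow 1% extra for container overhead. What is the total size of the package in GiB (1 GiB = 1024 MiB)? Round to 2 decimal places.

13.63 GiB

Audio total: 448 + 640 = 1088 kbps = 1.088 Mbps.
security camera export: 4.778 Mbps × 13440 s × 1.01 = 64858.5 Mb
dashcam clip: 15.358 Mbps × 1140 s × 1.01 = 17683.2 Mb
sports highlight package: 28.738 Mbps × 900 s × 1.01 = 26122.8 Mb
music video: 23.088 Mbps × 360 s × 1.01 = 8394.8 Mb
Total: 117059.3 Mb = 14632.4 MB.
= 13.63 GiB.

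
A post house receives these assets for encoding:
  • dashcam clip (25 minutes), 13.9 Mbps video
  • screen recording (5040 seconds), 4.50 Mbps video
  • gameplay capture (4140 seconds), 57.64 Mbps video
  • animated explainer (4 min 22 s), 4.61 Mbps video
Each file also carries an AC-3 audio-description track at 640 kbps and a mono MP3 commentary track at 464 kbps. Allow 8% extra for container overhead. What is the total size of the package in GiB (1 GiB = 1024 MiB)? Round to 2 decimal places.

37.15 GiB

Audio total: 640 + 464 = 1104 kbps = 1.104 Mbps.
dashcam clip: 15.004 Mbps × 1500 s × 1.08 = 24306.5 Mb
screen recording: 5.604 Mbps × 5040 s × 1.08 = 30503.7 Mb
gameplay capture: 58.744 Mbps × 4140 s × 1.08 = 262656.2 Mb
animated explainer: 5.714 Mbps × 262 s × 1.08 = 1616.8 Mb
Total: 319083.2 Mb = 39885.4 MB.
= 37.15 GiB.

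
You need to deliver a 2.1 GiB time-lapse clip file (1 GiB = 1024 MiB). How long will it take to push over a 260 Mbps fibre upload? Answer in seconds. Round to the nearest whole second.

File: 2.1 GiB = 18038.9 Mb.
At 260 Mbps: 18038.9 / 260 = 69.4 s ≈ 69.4 seconds.

69 seconds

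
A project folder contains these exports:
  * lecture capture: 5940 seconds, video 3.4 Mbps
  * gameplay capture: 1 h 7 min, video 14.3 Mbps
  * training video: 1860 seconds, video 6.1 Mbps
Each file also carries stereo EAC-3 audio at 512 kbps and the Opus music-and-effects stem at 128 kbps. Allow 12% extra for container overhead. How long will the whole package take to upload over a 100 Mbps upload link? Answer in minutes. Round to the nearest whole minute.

18 minutes

Audio total: 512 + 128 = 640 kbps = 0.640 Mbps.
lecture capture: 4.040 Mbps × 5940 s × 1.12 = 26877.3 Mb
gameplay capture: 14.940 Mbps × 4020 s × 1.12 = 67265.9 Mb
training video: 6.740 Mbps × 1860 s × 1.12 = 14040.8 Mb
Total: 108183.9 Mb = 13523.0 MB.
At 100 Mbps: 108183.9 / 100 = 1082 s ≈ 18 minutes.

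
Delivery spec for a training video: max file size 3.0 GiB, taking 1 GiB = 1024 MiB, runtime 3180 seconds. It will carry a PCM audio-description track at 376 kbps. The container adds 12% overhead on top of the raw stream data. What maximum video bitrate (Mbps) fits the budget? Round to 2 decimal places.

6.86 Mbps

Budget: 3.0 GiB = 25769.8 Mb.
Stream payload after overhead: 25769.8 / 1.12 = 23008.8 Mb.
Total bitrate budget: 23008.8 Mb / 3180 s = 7.235 Mbps.
Audio: 376 kbps = 0.376 Mbps.
Video: 7.235 − 0.376 = 6.859 Mbps.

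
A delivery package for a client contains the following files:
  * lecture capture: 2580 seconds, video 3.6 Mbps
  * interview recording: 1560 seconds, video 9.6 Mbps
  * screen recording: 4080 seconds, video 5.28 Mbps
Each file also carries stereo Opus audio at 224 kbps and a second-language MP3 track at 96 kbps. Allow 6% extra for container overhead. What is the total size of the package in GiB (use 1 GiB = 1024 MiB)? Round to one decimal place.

6.0 GiB

Audio total: 224 + 96 = 320 kbps = 0.320 Mbps.
lecture capture: 3.920 Mbps × 2580 s × 1.06 = 10720.4 Mb
interview recording: 9.920 Mbps × 1560 s × 1.06 = 16403.7 Mb
screen recording: 5.600 Mbps × 4080 s × 1.06 = 24218.9 Mb
Total: 51343.0 Mb = 6417.9 MB.
= 5.977 GiB.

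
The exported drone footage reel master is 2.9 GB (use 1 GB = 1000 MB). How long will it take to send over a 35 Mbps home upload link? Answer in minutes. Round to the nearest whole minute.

11 minutes

File: 2.9 GB = 23200.0 Mb.
At 35 Mbps: 23200.0 / 35 = 662.9 s ≈ 11 minutes.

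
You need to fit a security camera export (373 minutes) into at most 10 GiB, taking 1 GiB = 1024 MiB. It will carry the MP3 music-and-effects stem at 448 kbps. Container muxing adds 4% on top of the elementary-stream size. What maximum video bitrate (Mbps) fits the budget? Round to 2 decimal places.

Budget: 10 GiB = 85899.3 Mb.
Stream payload after overhead: 85899.3 / 1.04 = 82595.5 Mb.
373 min = 22380 s
Total bitrate budget: 82595.5 Mb / 22380 s = 3.691 Mbps.
Audio: 448 kbps = 0.448 Mbps.
Video: 3.691 − 0.448 = 3.243 Mbps.

3.24 Mbps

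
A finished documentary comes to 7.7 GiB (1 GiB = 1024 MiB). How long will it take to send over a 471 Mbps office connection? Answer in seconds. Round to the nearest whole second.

140 seconds

File: 7.7 GiB = 66142.5 Mb.
At 471 Mbps: 66142.5 / 471 = 140.4 s ≈ 140 seconds.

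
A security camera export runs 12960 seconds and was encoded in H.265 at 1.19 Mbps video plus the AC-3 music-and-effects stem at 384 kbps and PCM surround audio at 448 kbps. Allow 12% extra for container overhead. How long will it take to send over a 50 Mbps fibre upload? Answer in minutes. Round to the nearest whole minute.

10 minutes

Audio total: 384 + 448 = 832 kbps = 0.832 Mbps.
Total bitrate: 2.022 Mbps.
File: 2.022 Mbps × 12960 s = 26205.1 Mb.
With 12% container overhead: ×1.12. → 29349.7 Mb.
At 50 Mbps: 29349.7 / 50 = 587.0 s ≈ 9.78 minutes.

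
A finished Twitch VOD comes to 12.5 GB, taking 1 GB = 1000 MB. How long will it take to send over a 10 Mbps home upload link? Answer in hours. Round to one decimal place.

File: 12.5 GB = 100000.0 Mb.
At 10 Mbps: 100000.0 / 10 = 10000.0 s ≈ 2.78 hours.

2.8 hours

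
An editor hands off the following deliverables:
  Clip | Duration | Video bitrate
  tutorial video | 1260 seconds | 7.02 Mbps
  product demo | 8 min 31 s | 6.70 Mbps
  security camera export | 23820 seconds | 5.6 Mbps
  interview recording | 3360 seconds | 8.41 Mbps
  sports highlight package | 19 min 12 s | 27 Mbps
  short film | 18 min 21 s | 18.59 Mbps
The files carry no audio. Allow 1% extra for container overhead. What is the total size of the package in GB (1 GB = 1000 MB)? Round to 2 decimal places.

tutorial video: 7.020 Mbps × 1260 s × 1.01 = 8933.7 Mb
product demo: 6.700 Mbps × 511 s × 1.01 = 3457.9 Mb
security camera export: 5.600 Mbps × 23820 s × 1.01 = 134725.9 Mb
interview recording: 8.410 Mbps × 3360 s × 1.01 = 28540.2 Mb
sports highlight package: 27.000 Mbps × 1152 s × 1.01 = 31415.0 Mb
short film: 18.590 Mbps × 1101 s × 1.01 = 20672.3 Mb
Total: 227745.0 Mb = 28468.1 MB.
= 28.47 GB.

28.47 GB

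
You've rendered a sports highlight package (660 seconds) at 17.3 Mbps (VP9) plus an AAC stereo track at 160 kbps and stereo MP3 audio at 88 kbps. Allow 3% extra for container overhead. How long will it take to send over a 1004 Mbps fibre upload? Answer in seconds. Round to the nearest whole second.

Audio total: 160 + 88 = 248 kbps = 0.248 Mbps.
Total bitrate: 17.548 Mbps.
File: 17.548 Mbps × 660 s = 11581.7 Mb.
With 3% container overhead: ×1.03. → 11929.1 Mb.
At 1004 Mbps: 11929.1 / 1004 = 11.9 s ≈ 11.9 seconds.

12 seconds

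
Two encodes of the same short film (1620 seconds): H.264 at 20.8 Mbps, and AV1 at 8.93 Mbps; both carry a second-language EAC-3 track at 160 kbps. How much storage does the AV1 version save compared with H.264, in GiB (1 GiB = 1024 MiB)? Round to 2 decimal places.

2.24 GiB

Audio: 160 kbps = 0.160 Mbps.
H.264: 20.960 Mbps × 1620 s = 33955.2 Mb = 3.953 GiB.
AV1: 9.090 Mbps × 1620 s = 14725.8 Mb = 1.714 GiB.
Saving: 3.953 − 1.714 = 2.239 GiB.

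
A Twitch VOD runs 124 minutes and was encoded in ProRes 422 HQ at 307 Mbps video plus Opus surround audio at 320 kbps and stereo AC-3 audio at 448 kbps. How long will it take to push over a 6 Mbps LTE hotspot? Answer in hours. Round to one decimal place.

106.0 hours

124 min = 7440 s
Audio total: 320 + 448 = 768 kbps = 0.768 Mbps.
Total bitrate: 307.768 Mbps.
File: 307.768 Mbps × 7440 s = 2289793.9 Mb.
At 6 Mbps: 2289793.9 / 6 = 381632.3 s ≈ 106 hours.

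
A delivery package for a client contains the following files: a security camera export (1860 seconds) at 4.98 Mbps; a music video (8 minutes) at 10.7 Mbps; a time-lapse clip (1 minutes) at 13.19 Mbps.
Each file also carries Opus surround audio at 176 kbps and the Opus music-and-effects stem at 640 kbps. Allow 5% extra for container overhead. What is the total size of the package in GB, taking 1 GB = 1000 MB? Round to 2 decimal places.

Audio total: 176 + 640 = 816 kbps = 0.816 Mbps.
security camera export: 5.796 Mbps × 1860 s × 1.05 = 11319.6 Mb
music video: 11.516 Mbps × 480 s × 1.05 = 5804.1 Mb
time-lapse clip: 14.006 Mbps × 60 s × 1.05 = 882.4 Mb
Total: 18006.0 Mb = 2250.8 MB.
= 2.251 GB.

2.25 GB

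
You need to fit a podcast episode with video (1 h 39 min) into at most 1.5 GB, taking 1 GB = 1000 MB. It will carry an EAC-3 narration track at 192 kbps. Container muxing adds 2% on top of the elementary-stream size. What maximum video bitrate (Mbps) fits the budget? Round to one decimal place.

Budget: 1.5 GB = 12000.0 Mb.
Stream payload after overhead: 12000.0 / 1.02 = 11764.7 Mb.
1 h 39 min = 99 min = 5940 s
Total bitrate budget: 11764.7 Mb / 5940 s = 1.981 Mbps.
Audio: 192 kbps = 0.192 Mbps.
Video: 1.981 − 0.192 = 1.789 Mbps.

1.8 Mbps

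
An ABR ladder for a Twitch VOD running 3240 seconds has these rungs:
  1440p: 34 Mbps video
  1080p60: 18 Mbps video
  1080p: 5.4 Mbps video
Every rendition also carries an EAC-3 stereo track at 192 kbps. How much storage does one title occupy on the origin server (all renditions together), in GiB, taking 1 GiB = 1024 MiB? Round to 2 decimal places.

21.87 GiB

Audio: 192 kbps = 0.192 Mbps.
Sum of rendition bitrates: (34+0.192) + (18+0.192) + (5.4+0.192) = 57.976 Mbps.
× 3240 s = 187,842 Mb = 23,480 MB = 21.87 GiB.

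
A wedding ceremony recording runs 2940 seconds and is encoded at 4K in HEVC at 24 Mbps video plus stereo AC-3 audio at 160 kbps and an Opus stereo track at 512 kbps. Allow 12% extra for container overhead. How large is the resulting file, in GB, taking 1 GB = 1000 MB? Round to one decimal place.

10.2 GB

Audio total: 160 + 512 = 672 kbps = 0.672 Mbps.
Total bitrate: 24 + 0.672 = 24.672 Mbps.
Stream data: 24.672 Mbps × 2940 s = 72535.7 Mb.
With 12% container overhead: ×1.12.
81,240 Mb ÷ 8 = 10,155 MB → 10.15 GB.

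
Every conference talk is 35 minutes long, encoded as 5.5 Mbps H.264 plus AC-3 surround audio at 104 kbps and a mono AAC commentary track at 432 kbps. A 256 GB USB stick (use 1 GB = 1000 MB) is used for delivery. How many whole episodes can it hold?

35 min = 2100 s
Audio total: 104 + 432 = 536 kbps = 0.536 Mbps.
Total bitrate: 6.036 Mbps.
Per item: 6.036 Mbps × 2100 s = 12,676 Mb = 1,584 MB.
Capacity: 256 GB = 2,048,000 Mb; 161.57 items → 161 complete.

161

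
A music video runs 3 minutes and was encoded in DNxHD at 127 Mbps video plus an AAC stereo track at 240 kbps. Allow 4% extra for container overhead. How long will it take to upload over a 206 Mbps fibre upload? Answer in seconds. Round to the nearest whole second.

3 min = 180 s
Audio: 240 kbps = 0.240 Mbps.
Total bitrate: 127.240 Mbps.
File: 127.240 Mbps × 180 s = 22903.2 Mb.
With 4% container overhead: ×1.04. → 23819.3 Mb.
At 206 Mbps: 23819.3 / 206 = 115.6 s ≈ 116 seconds.

116 seconds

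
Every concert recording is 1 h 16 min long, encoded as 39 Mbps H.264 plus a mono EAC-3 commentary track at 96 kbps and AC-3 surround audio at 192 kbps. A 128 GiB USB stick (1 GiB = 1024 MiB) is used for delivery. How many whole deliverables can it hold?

6

1 h 16 min = 76 min = 4560 s
Audio total: 96 + 192 = 288 kbps = 0.288 Mbps.
Total bitrate: 39.288 Mbps.
Per item: 39.288 Mbps × 4560 s = 179,153 Mb = 22,394 MB.
Capacity: 128 GiB = 1,099,512 Mb; 6.14 items → 6 complete.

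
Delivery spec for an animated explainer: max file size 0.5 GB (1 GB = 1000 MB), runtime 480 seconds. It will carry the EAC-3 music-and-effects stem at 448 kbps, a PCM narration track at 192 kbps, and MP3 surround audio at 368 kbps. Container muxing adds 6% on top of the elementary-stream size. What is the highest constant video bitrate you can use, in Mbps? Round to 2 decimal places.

Budget: 0.5 GB = 4000.0 Mb.
Stream payload after overhead: 4000.0 / 1.06 = 3773.6 Mb.
Total bitrate budget: 3773.6 Mb / 480 s = 7.862 Mbps.
Audio total: 448 + 192 + 368 = 1008 kbps = 1.008 Mbps.
Video: 7.862 − 1.008 = 6.854 Mbps.

6.85 Mbps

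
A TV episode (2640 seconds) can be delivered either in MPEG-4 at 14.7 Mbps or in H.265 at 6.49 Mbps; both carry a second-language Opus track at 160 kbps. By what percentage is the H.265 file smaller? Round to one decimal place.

Audio: 160 kbps = 0.160 Mbps.
MPEG-4: 14.860 Mbps × 2640 s = 39230.4 Mb = 4.567 GiB.
H.265: 6.650 Mbps × 2640 s = 17556.0 Mb = 2.044 GiB.
Reduction: (1 − 2.044/4.567) × 100 = 55.25%.

55.2%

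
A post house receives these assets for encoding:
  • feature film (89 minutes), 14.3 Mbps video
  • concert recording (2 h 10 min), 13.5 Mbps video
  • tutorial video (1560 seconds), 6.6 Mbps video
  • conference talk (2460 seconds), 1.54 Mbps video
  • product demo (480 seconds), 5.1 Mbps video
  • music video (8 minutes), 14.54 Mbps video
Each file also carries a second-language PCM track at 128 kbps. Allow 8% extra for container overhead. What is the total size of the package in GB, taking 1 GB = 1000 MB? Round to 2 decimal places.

28.01 GB

Audio: 128 kbps = 0.128 Mbps.
feature film: 14.428 Mbps × 5340 s × 1.08 = 83209.2 Mb
concert recording: 13.628 Mbps × 7800 s × 1.08 = 114802.3 Mb
tutorial video: 6.728 Mbps × 1560 s × 1.08 = 11335.3 Mb
conference talk: 1.668 Mbps × 2460 s × 1.08 = 4431.5 Mb
product demo: 5.228 Mbps × 480 s × 1.08 = 2710.2 Mb
music video: 14.668 Mbps × 480 s × 1.08 = 7603.9 Mb
Total: 224092.4 Mb = 28011.5 MB.
= 28.01 GB.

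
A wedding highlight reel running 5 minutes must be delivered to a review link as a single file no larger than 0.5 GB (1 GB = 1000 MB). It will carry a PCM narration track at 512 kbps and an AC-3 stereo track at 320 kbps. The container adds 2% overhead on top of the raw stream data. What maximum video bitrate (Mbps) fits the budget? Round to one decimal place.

12.2 Mbps

Budget: 0.5 GB = 4000.0 Mb.
Stream payload after overhead: 4000.0 / 1.02 = 3921.6 Mb.
5 min = 300 s
Total bitrate budget: 3921.6 Mb / 300 s = 13.072 Mbps.
Audio total: 512 + 320 = 832 kbps = 0.832 Mbps.
Video: 13.072 − 0.832 = 12.240 Mbps.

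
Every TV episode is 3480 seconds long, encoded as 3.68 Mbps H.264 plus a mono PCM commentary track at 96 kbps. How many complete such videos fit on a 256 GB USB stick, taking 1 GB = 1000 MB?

155

Audio: 96 kbps = 0.096 Mbps.
Total bitrate: 3.776 Mbps.
Per item: 3.776 Mbps × 3480 s = 13,140 Mb = 1,643 MB.
Capacity: 256 GB = 2,048,000 Mb; 155.85 items → 155 complete.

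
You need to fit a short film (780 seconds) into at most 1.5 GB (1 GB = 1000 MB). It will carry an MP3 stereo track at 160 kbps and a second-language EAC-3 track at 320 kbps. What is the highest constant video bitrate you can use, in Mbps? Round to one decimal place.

Budget: 1.5 GB = 12000.0 Mb.
Total bitrate budget: 12000.0 Mb / 780 s = 15.385 Mbps.
Audio total: 160 + 320 = 480 kbps = 0.480 Mbps.
Video: 15.385 − 0.480 = 14.905 Mbps.

14.9 Mbps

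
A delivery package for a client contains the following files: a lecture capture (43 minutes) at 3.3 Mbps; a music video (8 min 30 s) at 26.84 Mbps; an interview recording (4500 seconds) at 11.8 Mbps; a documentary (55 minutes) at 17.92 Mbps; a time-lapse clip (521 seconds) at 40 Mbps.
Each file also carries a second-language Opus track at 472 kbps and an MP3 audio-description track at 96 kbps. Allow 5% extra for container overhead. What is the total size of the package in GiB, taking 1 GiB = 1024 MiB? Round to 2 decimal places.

Audio total: 472 + 96 = 568 kbps = 0.568 Mbps.
lecture capture: 3.868 Mbps × 2580 s × 1.05 = 10478.4 Mb
music video: 27.408 Mbps × 510 s × 1.05 = 14677.0 Mb
interview recording: 12.368 Mbps × 4500 s × 1.05 = 58438.8 Mb
documentary: 18.488 Mbps × 3300 s × 1.05 = 64060.9 Mb
time-lapse clip: 40.568 Mbps × 521 s × 1.05 = 22192.7 Mb
Total: 169847.8 Mb = 21231.0 MB.
= 19.77 GiB.

19.77 GiB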